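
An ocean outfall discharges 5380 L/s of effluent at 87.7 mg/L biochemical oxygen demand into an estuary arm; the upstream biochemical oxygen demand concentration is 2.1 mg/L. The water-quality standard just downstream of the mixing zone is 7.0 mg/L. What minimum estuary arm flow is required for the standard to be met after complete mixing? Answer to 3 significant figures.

88600 L/s

Set C_mix = 7.0: (Q·2.100 + 5380·87.70) / (Q + 5380) = 7.0
→ Q = 5380·(87.70 − 7.0)/(7.0 − 2.100) = 88610 L/s.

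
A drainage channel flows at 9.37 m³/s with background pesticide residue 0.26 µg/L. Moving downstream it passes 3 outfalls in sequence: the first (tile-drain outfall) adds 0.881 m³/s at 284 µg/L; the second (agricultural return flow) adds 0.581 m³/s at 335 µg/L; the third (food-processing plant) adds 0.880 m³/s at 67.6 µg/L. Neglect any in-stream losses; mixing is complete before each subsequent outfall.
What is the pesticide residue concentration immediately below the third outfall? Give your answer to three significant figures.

Outfall 1: combined Q = 10.25 m³/s; C = (9.370·0.2600 + 0.8810·284.0)/10.25 = 24.65 µg/L.
Outfall 2: combined Q = 10.83 m³/s; C = (10.25·24.65 + 0.5810·335.0)/10.83 = 41.29 µg/L.
Outfall 3: combined Q = 11.71 m³/s; C = (10.83·41.29 + 0.8800·67.60)/11.71 = 43.27 µg/L.

43.3 µg/L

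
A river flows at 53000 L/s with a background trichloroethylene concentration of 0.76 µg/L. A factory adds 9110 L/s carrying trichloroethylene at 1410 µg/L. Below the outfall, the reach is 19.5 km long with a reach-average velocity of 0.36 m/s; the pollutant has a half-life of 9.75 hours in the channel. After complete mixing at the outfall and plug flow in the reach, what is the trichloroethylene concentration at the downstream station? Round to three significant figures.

71.2 µg/L

Mixed concentration C = ΣQC/ΣQ = (53000·0.7600 + 9110·1410) / 62110 = 12890000/62110 = 207.5 µg/L.
Travel time t = 19.5·1000 / 0.36 = 54170 s = 15.05 h.
Half-life 9.75 h → k = ln 2 / 9.75 = 0.07109 h⁻¹ = 1.706 d⁻¹.
Decay over the reach: 207.5·exp(−kt) = 207.5·0.3431 = 71.18 µg/L.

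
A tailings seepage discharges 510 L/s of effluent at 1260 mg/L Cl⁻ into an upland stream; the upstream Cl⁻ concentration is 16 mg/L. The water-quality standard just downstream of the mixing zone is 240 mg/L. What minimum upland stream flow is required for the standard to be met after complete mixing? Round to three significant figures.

2320 L/s

Set C_mix = 240: (Q·16.00 + 510.0·1260) / (Q + 510.0) = 240
→ Q = 510.0·(1260 − 240)/(240 − 16.00) = 2322 L/s.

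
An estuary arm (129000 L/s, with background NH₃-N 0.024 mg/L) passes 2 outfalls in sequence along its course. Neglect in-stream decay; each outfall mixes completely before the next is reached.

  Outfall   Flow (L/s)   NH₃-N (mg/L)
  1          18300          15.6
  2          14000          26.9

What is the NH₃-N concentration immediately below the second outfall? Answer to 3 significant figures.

4.12 mg/L

Below outfall 1: Q → 147300 L/s, C = (129000·0.02400 + 18300·15.60)/147300 = 1.959 mg/L.
Below outfall 2: Q → 161300 L/s, C = (147300·1.959 + 14000·26.90)/161300 = 4.124 mg/L.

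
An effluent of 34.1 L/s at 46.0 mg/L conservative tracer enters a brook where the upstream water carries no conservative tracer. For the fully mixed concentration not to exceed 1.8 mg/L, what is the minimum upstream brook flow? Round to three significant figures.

837 L/s

Set C_mix = 1.8: (Q·0 + 34.10·46.00) / (Q + 34.10) = 1.8
→ Q = 34.10·(46.00 − 1.8)/(1.8 − 0) = 837.3 L/s.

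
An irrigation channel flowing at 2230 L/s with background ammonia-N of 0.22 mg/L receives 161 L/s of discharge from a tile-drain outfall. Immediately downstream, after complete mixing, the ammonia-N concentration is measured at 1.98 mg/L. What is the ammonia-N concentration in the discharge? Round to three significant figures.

Mass balance: 2230·0.2200 + 161.0·Cₑ = 2391·1.980
→ Cₑ = (2391·1.980 − 2230·0.2200) / 161.0 = 26.36 mg/L.

26.4 mg/L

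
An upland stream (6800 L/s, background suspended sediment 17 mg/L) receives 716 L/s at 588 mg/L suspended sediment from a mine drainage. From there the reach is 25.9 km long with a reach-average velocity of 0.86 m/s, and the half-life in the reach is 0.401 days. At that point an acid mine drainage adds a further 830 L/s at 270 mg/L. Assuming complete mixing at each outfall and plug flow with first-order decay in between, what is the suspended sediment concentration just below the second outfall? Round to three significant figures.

Mixed concentration C = ΣQC/ΣQ = (6800·17.00 + 716.0·588.0) / 7516 = 536600/7516 = 71.40 mg/L; combined flow 7516 L/s.
Travel time t = 25.9·1000 / 0.86 = 30120 s = 8.366 h.
Half-life 0.401 d → k = ln 2 / 0.401 = 1.729 d⁻¹.
After decay, C = 71.40 × e^(−kt) = 71.40 × 0.5474 = 39.08 mg/L.
Second outfall: C = (7516·39.08 + 830.0·270.0)/8346 = 62.05 mg/L.

62.0 mg/L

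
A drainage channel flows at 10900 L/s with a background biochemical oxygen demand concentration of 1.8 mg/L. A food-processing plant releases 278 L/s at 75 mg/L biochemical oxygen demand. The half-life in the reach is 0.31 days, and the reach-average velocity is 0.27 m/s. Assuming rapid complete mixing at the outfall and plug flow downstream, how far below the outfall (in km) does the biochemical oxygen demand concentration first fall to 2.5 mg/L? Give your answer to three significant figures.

Mass balance: C = (10900·1.800 + 278.0·75.00) / 11180 = 40470/11180 = 3.621 mg/L.
Half-life 0.31 d → k = ln 2 / 0.31 = 2.236 d⁻¹.
Set 3.621·exp(−k·t) = 2.5 → t = ln(3.621/2.5)/k = 14310 s = 3.975 h.
Distance = v·t = 0.27·14310 = 3864 m = 3.864 km.

3.86 km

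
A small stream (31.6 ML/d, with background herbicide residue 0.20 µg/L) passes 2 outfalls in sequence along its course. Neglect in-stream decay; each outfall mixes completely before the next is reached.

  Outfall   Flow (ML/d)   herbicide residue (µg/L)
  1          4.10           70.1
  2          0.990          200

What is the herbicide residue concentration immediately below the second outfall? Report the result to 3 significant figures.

Outfall 1: combined Q = 35.70 ML/d; C = (31.60·0.2000 + 4.100·70.10)/35.70 = 8.228 µg/L.
Outfall 2: combined Q = 36.69 ML/d; C = (35.70·8.228 + 0.9900·200.0)/36.69 = 13.40 µg/L.

13.4 µg/L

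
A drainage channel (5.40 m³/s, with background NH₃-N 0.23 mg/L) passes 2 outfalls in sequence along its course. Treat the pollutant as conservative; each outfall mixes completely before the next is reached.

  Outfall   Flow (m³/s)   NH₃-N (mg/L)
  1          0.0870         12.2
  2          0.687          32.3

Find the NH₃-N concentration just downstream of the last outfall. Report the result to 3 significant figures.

3.97 mg/L

Outfall 1: combined Q = 5.487 m³/s; C = (5.400·0.2300 + 0.08700·12.20)/5.487 = 0.4198 mg/L.
Outfall 2: combined Q = 6.174 m³/s; C = (5.487·0.4198 + 0.6870·32.30)/6.174 = 3.967 mg/L.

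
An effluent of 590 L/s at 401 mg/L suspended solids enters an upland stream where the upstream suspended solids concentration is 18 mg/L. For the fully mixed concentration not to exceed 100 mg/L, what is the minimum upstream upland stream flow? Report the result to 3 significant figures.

2170 L/s

Set C_mix = 100: (Q·18.00 + 590.0·401.0) / (Q + 590.0) = 100
→ Q = 590.0·(401.0 − 100)/(100 − 18.00) = 2166 L/s.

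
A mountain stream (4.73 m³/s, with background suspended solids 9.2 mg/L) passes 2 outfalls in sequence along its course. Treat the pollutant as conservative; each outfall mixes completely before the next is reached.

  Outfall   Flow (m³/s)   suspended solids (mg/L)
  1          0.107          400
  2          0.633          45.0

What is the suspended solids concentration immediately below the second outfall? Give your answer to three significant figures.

After outfall 1: Q = 4.730 + 0.1070 = 4.837 m³/s; C = (4.730·9.200 + 0.1070·400.0)/4.837 = 17.84 mg/L.
After outfall 2: Q = 4.837 + 0.6330 = 5.470 m³/s; C = (4.837·17.84 + 0.6330·45.00)/5.470 = 20.99 mg/L.

21.0 mg/L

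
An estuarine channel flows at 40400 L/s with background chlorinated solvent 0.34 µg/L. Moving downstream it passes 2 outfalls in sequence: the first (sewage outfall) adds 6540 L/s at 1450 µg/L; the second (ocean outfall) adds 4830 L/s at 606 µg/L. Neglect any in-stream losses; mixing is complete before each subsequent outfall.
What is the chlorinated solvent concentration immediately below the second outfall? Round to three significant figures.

240 µg/L

Below outfall 1: Q → 46940 L/s, C = (40400·0.3400 + 6540·1450)/46940 = 202.3 µg/L.
Below outfall 2: Q → 51770 L/s, C = (46940·202.3 + 4830·606.0)/51770 = 240.0 µg/L.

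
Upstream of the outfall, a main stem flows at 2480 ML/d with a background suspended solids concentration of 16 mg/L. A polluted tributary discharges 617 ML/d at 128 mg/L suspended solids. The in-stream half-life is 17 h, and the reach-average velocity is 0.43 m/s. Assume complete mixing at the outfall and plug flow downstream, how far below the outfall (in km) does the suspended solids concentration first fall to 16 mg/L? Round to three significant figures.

Mixed concentration C = ΣQC/ΣQ = (2480·16.00 + 617.0·128.0) / 3097 = 118700/3097 = 38.31 mg/L.
Half-life 17 h → k = ln 2 / 17 = 0.04077 h⁻¹ = 0.9786 d⁻¹.
Set 38.31·exp(−k·t) = 16 → t = ln(38.31/16)/k = 77100 s = 21.42 h.
Distance = v·t = 0.43·77100 = 33150 m = 33.15 km.

33.2 km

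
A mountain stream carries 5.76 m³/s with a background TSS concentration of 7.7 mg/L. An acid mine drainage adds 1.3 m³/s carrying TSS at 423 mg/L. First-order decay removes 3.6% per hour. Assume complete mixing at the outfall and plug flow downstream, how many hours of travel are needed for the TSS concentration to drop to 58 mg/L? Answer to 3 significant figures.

10.2 h

Flow-weighted average: C = (5.760·7.700 + 1.300·423.0) / 7.060 = 594.3/7.060 = 84.17 mg/L.
3.6%/h lost → k = −ln(1 − 0.036) = 0.03666 h⁻¹.
84.17·exp(−k·t) = 58 → t = ln(84.17/58)/k = 36570 s = 10.16 h.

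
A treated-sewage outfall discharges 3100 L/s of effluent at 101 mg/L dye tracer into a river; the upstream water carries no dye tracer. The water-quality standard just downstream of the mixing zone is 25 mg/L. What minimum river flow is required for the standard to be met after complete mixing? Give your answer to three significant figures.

Set C_mix = 25: (Q·0 + 3100·101.0) / (Q + 3100) = 25
→ Q = 3100·(101.0 − 25)/(25 − 0) = 9424 L/s.

9420 L/s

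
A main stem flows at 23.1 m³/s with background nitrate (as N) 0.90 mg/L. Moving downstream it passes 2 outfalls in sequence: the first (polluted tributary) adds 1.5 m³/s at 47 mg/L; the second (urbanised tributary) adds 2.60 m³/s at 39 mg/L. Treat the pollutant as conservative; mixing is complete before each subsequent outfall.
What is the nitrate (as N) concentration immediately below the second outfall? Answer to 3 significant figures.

7.08 mg/L

Outfall 1: combined Q = 24.60 m³/s; C = (23.10·0.9000 + 1.500·47.00)/24.60 = 3.711 mg/L.
Outfall 2: combined Q = 27.20 m³/s; C = (24.60·3.711 + 2.600·39.00)/27.20 = 7.084 mg/L.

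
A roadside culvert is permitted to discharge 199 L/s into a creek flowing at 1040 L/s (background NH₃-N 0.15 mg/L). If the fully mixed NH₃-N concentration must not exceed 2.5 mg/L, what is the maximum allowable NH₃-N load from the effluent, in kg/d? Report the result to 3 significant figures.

254 kg/d

Mass balance at the limit: 1040·0.1500 + 199.0·Cₑ = 1239·2.5 → Cₑ = 14.78 mg/L.
199.0 L/s = 0.1990 m³/s. Load = 0.1990 m³/s × 14.78 g/m³ × 86 400 s/d = 254.1 kg/d.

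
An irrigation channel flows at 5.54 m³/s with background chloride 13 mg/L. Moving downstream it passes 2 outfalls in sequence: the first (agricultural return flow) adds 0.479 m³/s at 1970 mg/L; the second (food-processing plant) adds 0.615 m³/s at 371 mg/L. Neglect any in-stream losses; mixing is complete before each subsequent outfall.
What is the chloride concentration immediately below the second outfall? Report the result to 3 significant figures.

187 mg/L

Outfall 1: combined Q = 6.019 m³/s; C = (5.540·13.00 + 0.4790·1970)/6.019 = 168.7 mg/L.
Outfall 2: combined Q = 6.634 m³/s; C = (6.019·168.7 + 0.6150·371.0)/6.634 = 187.5 mg/L.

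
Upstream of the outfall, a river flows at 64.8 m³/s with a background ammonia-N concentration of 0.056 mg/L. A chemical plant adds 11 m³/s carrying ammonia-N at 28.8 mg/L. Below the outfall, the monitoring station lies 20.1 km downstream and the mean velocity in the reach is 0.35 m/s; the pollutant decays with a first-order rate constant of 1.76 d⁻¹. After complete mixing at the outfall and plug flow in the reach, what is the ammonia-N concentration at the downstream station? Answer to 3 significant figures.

1.31 mg/L

Mixed concentration C = ΣQC/ΣQ = (64.80·0.05600 + 11.00·28.80) / 75.80 = 320.4/75.80 = 4.227 mg/L.
Travel time t = 20.1·1000 / 0.35 = 57430 s = 15.95 h.
Decay over the reach: 4.227·exp(−kt) = 4.227·0.3104 = 1.312 mg/L.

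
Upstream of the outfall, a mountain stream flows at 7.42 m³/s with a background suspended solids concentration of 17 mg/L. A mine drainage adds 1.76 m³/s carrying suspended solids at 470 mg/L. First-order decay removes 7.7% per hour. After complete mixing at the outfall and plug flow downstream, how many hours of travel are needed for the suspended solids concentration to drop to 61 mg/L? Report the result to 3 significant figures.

6.64 h

Mass balance: C = (7.420·17.00 + 1.760·470.0) / 9.180 = 953.3/9.180 = 103.8 mg/L.
7.7%/h lost → k = −ln(1 − 0.077) = 0.08013 h⁻¹.
103.8·exp(−k·t) = 61 → t = ln(103.8/61)/k = 23910 s = 6.640 h.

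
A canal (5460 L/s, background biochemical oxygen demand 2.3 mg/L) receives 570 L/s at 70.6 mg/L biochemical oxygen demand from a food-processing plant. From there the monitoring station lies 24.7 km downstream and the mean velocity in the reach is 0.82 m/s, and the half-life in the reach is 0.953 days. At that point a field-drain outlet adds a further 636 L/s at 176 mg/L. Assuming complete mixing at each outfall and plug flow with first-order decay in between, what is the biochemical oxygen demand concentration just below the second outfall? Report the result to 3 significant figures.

Mass balance: C = (5460·2.300 + 570.0·70.60) / 6030 = 52800/6030 = 8.756 mg/L; combined flow 6030 L/s.
Travel time t = 24.7·1000 / 0.82 = 30120 s = 8.367 h.
Half-life 0.953 d → k = ln 2 / 0.953 = 0.7273 d⁻¹.
First-order decay: C = 8.756·exp(−k·t) = 8.756·0.7760 = 6.795 mg/L.
Second outfall: C = (6030·6.795 + 636.0·176.0)/6666 = 22.94 mg/L.

22.9 mg/L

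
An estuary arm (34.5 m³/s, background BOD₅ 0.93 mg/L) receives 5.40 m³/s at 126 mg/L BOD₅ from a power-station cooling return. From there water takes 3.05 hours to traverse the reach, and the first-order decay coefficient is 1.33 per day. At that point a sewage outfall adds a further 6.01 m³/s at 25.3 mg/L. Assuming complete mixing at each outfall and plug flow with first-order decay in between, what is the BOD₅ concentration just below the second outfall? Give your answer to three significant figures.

Mixed concentration C = ΣQC/ΣQ = (34.50·0.9300 + 5.400·126.0) / 39.90 = 712.5/39.90 = 17.86 mg/L; combined flow 39.90 m³/s.
First-order decay: C = 17.86·exp(−k·t) = 17.86·0.8445 = 15.08 mg/L.
At the second outfall, C = (39.90·15.08 + 6.010·25.30) / (39.90 + 6.010) = 16.42 mg/L.

16.4 mg/L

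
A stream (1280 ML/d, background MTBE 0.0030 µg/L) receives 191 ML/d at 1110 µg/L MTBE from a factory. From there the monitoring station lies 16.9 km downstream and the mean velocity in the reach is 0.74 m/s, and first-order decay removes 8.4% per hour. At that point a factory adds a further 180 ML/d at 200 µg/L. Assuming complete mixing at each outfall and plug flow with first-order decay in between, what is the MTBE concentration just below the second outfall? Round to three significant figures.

Mixed concentration C = ΣQC/ΣQ = (1280·0.003000 + 191.0·1110) / 1471 = 212000/1471 = 144.1 µg/L; combined flow 1471 ML/d.
Travel time t = 16.9·1000 / 0.74 = 22840 s = 6.344 h.
8.4%/h lost → k = −ln(1 − 0.084) = 0.08774 h⁻¹.
Applying C = C₀e^(−kt): 144.1 × 0.5732 = 82.61 µg/L.
At the second outfall, C = (1471·82.61 + 180.0·200.0) / (1471 + 180.0) = 95.41 µg/L.

95.4 µg/L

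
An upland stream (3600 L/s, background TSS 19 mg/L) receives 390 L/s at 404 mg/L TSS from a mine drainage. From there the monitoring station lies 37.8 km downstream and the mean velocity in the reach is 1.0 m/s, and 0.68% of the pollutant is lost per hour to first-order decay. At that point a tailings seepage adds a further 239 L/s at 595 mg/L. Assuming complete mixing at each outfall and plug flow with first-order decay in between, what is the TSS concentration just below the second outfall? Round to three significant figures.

Flow-weighted average: C = (3600·19.00 + 390.0·404.0) / 3990 = 226000/3990 = 56.63 mg/L; combined flow 3990 L/s.
Travel time t = 37.8·1000 / 1.0 = 37800 s = 10.50 h.
0.68%/h lost → k = −ln(1 − 0.0068) = 0.006823 h⁻¹.
First-order decay: C = 56.63·exp(−k·t) = 56.63·0.9309 = 52.72 mg/L.
Second outfall: C = (3990·52.72 + 239.0·595.0)/4229 = 83.36 mg/L.

83.4 mg/L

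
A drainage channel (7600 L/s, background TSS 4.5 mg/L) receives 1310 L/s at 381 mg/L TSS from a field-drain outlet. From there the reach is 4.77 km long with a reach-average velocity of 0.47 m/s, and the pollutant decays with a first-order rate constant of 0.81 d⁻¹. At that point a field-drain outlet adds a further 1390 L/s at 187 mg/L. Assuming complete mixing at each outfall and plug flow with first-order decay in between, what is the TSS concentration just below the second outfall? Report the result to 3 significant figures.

Flow-weighted average: C = (7600·4.500 + 1310·381.0) / 8910 = 533300/8910 = 59.86 mg/L; combined flow 8910 L/s.
Travel time t = 4.77·1000 / 0.47 = 10150 s = 2.819 h.
First-order decay: C = 59.86·exp(−k·t) = 59.86·0.9092 = 54.42 mg/L.
Second outfall: C = (8910·54.42 + 1390·187.0)/10300 = 72.31 mg/L.

72.3 mg/L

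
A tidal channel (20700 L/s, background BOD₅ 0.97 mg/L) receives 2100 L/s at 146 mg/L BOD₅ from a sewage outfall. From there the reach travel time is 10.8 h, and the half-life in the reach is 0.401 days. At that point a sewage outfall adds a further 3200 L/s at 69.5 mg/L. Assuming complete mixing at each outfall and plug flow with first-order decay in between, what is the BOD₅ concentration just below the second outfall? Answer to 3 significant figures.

14.3 mg/L

After mixing, C = (20700·0.9700 + 2100·146.0) / 22800 = 326700/22800 = 14.33 mg/L; combined flow 22800 L/s.
Half-life 0.401 d → k = ln 2 / 0.401 = 1.729 d⁻¹.
Decay over the reach: 14.33·exp(−kt) = 14.33·0.4594 = 6.582 mg/L.
At the second outfall, C = (22800·6.582 + 3200·69.50) / (22800 + 3200) = 14.33 mg/L.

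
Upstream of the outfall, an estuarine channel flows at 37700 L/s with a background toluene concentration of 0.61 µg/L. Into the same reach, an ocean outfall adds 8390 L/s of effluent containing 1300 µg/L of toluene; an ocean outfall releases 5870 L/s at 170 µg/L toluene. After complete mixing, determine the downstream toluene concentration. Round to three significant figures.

Flow-weighted average: C = (37700·0.6100 + 8390·1300 + 5870·170.0) / 51960 = 11930000/51960 = 229.6 µg/L.

230 µg/L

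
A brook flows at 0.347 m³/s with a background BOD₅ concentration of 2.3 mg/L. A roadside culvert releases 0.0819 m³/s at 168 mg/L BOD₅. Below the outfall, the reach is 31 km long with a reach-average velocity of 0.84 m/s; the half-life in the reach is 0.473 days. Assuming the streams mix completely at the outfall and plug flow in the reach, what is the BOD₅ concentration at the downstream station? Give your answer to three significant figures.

18.2 mg/L

Flow-weighted average: C = (0.3470·2.300 + 0.08190·168.0) / 0.4289 = 14.56/0.4289 = 33.94 mg/L.
Travel time t = 31·1000 / 0.84 = 36900 s = 10.25 h.
Half-life 0.473 d → k = ln 2 / 0.473 = 1.465 d⁻¹.
After decay, C = 33.94 × e^(−kt) = 33.94 × 0.5348 = 18.15 mg/L.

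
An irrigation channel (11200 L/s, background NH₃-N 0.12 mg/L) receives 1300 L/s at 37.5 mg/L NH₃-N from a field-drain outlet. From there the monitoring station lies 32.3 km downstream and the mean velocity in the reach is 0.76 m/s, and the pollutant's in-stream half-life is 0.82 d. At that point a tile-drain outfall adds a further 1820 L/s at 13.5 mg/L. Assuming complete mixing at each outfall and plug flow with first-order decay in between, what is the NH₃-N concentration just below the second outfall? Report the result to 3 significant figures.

4.02 mg/L

Flow-weighted average: C = (11200·0.1200 + 1300·37.50) / 12500 = 50090/12500 = 4.008 mg/L; combined flow 12500 L/s.
Travel time t = 32.3·1000 / 0.76 = 42500 s = 11.81 h.
Half-life 0.82 d → k = ln 2 / 0.82 = 0.8453 d⁻¹.
First-order decay: C = 4.008·exp(−k·t) = 4.008·0.6598 = 2.644 mg/L.
At the second outfall, C = (12500·2.644 + 1820·13.50) / (12500 + 1820) = 4.024 mg/L.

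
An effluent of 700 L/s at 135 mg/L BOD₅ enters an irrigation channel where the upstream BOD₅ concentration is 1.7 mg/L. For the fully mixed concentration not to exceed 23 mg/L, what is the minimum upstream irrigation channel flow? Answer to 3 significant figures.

3680 L/s

Set C_mix = 23: (Q·1.700 + 700.0·135.0) / (Q + 700.0) = 23
→ Q = 700.0·(135.0 − 23)/(23 − 1.700) = 3681 L/s.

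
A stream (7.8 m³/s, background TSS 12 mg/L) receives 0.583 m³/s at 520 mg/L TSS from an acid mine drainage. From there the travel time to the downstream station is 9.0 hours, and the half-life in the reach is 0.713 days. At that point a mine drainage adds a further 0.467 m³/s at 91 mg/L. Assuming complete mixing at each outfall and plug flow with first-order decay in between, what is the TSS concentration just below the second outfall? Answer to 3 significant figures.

After mixing, C = (7.800·12.00 + 0.5830·520.0) / 8.383 = 396.8/8.383 = 47.33 mg/L; combined flow 8.383 m³/s.
Half-life 0.713 d → k = ln 2 / 0.713 = 0.9722 d⁻¹.
Applying C = C₀e^(−kt): 47.33 × 0.6945 = 32.87 mg/L.
At the second outfall, C = (8.383·32.87 + 0.4670·91.00) / (8.383 + 0.4670) = 35.94 mg/L.

35.9 mg/L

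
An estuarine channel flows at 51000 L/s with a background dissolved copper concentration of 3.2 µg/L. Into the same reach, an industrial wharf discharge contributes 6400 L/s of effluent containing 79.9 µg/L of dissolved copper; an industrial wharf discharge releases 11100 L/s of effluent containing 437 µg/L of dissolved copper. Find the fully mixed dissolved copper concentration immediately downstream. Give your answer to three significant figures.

Conservation of mass: C = (51000·3.200 + 6400·79.90 + 11100·437.0) / 68500 = 5525000/68500 = 80.66 µg/L.

80.7 µg/L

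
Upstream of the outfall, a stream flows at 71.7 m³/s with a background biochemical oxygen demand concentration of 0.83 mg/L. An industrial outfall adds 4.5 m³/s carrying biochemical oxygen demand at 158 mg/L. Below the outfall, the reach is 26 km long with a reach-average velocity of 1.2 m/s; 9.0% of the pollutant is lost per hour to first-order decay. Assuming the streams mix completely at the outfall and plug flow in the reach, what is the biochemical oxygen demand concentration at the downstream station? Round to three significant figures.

5.73 mg/L

Mass balance: C = (71.70·0.8300 + 4.500·158.0) / 76.20 = 770.5/76.20 = 10.11 mg/L.
Travel time t = 26·1000 / 1.2 = 21670 s = 6.019 h.
9.0%/h lost → k = −ln(1 − 0.09) = 0.09431 h⁻¹.
Applying C = C₀e^(−kt): 10.11 × 0.5669 = 5.732 mg/L.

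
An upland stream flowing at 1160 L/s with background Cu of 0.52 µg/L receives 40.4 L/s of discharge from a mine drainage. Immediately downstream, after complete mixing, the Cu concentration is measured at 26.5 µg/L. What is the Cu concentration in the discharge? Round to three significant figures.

772 µg/L

Mass balance: 1160·0.5200 + 40.40·Cₑ = 1200·26.50
→ Cₑ = (1200·26.50 − 1160·0.5200) / 40.40 = 772.5 µg/L.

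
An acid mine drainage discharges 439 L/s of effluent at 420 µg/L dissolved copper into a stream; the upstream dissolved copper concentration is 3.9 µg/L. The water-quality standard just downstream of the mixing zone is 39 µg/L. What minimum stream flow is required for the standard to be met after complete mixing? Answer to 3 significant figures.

Set C_mix = 39: (Q·3.900 + 439.0·420.0) / (Q + 439.0) = 39
→ Q = 439.0·(420.0 − 39)/(39 − 3.900) = 4765 L/s.

4770 L/s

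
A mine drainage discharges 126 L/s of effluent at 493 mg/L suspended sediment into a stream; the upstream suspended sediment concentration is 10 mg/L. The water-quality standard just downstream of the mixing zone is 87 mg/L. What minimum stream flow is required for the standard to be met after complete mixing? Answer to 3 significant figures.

Set C_mix = 87: (Q·10.00 + 126.0·493.0) / (Q + 126.0) = 87
→ Q = 126.0·(493.0 − 87)/(87 − 10.00) = 664.4 L/s.

664 L/s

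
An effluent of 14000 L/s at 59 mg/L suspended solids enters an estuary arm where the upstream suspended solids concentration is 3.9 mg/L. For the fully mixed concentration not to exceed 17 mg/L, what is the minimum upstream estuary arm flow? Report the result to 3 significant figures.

Set C_mix = 17: (Q·3.900 + 14000·59.00) / (Q + 14000) = 17
→ Q = 14000·(59.00 − 17)/(17 − 3.900) = 44890 L/s.

44900 L/s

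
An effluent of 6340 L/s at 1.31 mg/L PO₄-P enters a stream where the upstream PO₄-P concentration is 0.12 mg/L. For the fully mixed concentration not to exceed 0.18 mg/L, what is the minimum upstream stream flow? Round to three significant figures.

Set C_mix = 0.18: (Q·0.1200 + 6340·1.310) / (Q + 6340) = 0.18
→ Q = 6340·(1.310 − 0.18)/(0.18 − 0.1200) = 119400 L/s.

119000 L/s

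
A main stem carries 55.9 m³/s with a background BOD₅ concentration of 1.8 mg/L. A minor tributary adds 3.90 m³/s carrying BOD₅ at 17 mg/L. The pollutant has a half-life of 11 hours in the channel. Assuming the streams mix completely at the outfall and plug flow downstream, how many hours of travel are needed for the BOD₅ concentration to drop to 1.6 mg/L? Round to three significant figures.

Conservation of mass: C = (55.90·1.800 + 3.900·17.00) / 59.80 = 166.9/59.80 = 2.791 mg/L.
Half-life 11 h → k = ln 2 / 11 = 0.06301 h⁻¹ = 1.512 d⁻¹.
2.791·exp(−k·t) = 1.6 → t = ln(2.791/1.6)/k = 31790 s = 8.832 h.

8.83 h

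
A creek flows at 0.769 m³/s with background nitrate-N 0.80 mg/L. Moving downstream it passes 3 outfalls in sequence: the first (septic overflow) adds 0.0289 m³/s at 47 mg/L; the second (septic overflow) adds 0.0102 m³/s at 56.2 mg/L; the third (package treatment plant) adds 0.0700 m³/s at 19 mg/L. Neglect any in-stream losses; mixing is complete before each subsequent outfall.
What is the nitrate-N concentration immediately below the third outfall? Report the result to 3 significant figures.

Outfall 1: combined Q = 0.7979 m³/s; C = (0.7690·0.8000 + 0.02890·47.00)/0.7979 = 2.473 mg/L.
Outfall 2: combined Q = 0.8081 m³/s; C = (0.7979·2.473 + 0.01020·56.20)/0.8081 = 3.152 mg/L.
Outfall 3: combined Q = 0.8781 m³/s; C = (0.8081·3.152 + 0.07000·19.00)/0.8781 = 4.415 mg/L.

4.41 mg/L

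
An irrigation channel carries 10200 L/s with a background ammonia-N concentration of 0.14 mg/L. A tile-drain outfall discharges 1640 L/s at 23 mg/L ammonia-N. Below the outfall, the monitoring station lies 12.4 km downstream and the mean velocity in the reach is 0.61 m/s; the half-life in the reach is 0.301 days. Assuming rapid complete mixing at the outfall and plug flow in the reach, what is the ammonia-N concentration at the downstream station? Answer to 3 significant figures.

1.92 mg/L

Mass balance: C = (10200·0.1400 + 1640·23.00) / 11840 = 39150/11840 = 3.306 mg/L.
Travel time t = 12.4·1000 / 0.61 = 20330 s = 5.647 h.
Half-life 0.301 d → k = ln 2 / 0.301 = 2.303 d⁻¹.
After decay, C = 3.306 × e^(−kt) = 3.306 × 0.5817 = 1.923 mg/L.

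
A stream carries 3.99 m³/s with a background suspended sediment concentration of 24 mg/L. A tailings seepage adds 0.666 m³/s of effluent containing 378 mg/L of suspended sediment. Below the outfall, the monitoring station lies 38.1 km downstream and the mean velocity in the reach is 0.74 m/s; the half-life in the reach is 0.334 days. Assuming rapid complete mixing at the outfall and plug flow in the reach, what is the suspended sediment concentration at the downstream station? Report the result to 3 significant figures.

Mixed concentration C = ΣQC/ΣQ = (3.990·24.00 + 0.6660·378.0) / 4.656 = 347.5/4.656 = 74.64 mg/L.
Travel time t = 38.1·1000 / 0.74 = 51490 s = 14.30 h.
Half-life 0.334 d → k = ln 2 / 0.334 = 2.075 d⁻¹.
After decay, C = 74.64 × e^(−kt) = 74.64 × 0.2903 = 21.67 mg/L.

21.7 mg/L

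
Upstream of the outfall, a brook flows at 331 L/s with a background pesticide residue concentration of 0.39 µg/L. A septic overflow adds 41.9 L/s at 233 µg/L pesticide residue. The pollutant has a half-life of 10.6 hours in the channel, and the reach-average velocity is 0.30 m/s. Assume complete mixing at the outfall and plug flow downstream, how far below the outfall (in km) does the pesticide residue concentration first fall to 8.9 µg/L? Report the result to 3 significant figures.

18.0 km

Flow-weighted average: C = (331.0·0.3900 + 41.90·233.0) / 372.9 = 9892/372.9 = 26.53 µg/L.
Half-life 10.6 h → k = ln 2 / 10.6 = 0.06539 h⁻¹ = 1.569 d⁻¹.
Set 26.53·exp(−k·t) = 8.9 → t = ln(26.53/8.9)/k = 60120 s = 16.70 h.
Distance = v·t = 0.30·60120 = 18040 m = 18.04 km.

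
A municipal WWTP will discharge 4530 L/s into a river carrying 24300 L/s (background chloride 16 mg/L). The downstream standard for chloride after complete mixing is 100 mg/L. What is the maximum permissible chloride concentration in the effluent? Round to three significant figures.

At the limit, (Qr·Cr + Qe·Cₑ)/(Qr + Qe) = 100:
Cₑ = (28830·100 − 24300·16.00) / 4530 = 550.6 mg/L.

551 mg/L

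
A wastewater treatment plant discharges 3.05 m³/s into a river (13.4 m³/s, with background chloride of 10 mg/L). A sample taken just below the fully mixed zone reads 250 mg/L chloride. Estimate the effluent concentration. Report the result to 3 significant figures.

Mass balance: 13.40·10.00 + 3.050·Cₑ = 16.45·250.0
→ Cₑ = (16.45·250.0 − 13.40·10.00) / 3.050 = 1304 mg/L.

1300 mg/L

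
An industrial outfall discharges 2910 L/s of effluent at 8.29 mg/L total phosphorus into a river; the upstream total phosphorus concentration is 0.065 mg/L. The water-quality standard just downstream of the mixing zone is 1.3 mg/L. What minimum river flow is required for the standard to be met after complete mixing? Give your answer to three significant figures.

16500 L/s

Set C_mix = 1.3: (Q·0.06500 + 2910·8.290) / (Q + 2910) = 1.3
→ Q = 2910·(8.290 − 1.3)/(1.3 − 0.06500) = 16470 L/s.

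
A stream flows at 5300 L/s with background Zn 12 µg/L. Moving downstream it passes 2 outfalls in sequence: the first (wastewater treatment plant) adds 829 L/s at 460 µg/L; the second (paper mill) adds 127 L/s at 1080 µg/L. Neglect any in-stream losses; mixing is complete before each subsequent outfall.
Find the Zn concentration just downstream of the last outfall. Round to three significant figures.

93.0 µg/L

After outfall 1: Q = 5300 + 829.0 = 6129 L/s; C = (5300·12.00 + 829.0·460.0)/6129 = 72.60 µg/L.
After outfall 2: Q = 6129 + 127.0 = 6256 L/s; C = (6129·72.60 + 127.0·1080)/6256 = 93.05 µg/L.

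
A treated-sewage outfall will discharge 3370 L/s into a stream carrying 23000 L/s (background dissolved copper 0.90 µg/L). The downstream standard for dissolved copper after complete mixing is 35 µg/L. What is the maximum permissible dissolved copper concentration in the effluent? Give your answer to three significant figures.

At the limit, (Qr·Cr + Qe·Cₑ)/(Qr + Qe) = 35:
Cₑ = (26370·35 − 23000·0.9000) / 3370 = 267.7 µg/L.

268 µg/L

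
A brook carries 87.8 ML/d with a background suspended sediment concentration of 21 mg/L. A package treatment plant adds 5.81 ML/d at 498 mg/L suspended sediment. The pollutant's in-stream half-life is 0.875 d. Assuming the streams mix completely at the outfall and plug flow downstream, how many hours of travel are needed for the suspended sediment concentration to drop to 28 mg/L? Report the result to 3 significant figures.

17.9 h

Mixed concentration C = ΣQC/ΣQ = (87.80·21.00 + 5.810·498.0) / 93.61 = 4737/93.61 = 50.61 mg/L.
Half-life 0.875 d → k = ln 2 / 0.875 = 0.7922 d⁻¹.
50.61·exp(−k·t) = 28 → t = ln(50.61/28)/k = 64550 s = 17.93 h.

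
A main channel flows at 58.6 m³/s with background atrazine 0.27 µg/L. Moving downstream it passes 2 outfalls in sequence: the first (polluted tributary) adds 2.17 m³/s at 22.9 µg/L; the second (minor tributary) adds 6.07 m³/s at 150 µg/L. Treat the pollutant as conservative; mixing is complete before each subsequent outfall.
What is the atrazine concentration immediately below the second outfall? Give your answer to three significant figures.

14.6 µg/L

Below outfall 1: Q → 60.77 m³/s, C = (58.60·0.2700 + 2.170·22.90)/60.77 = 1.078 µg/L.
Below outfall 2: Q → 66.84 m³/s, C = (60.77·1.078 + 6.070·150.0)/66.84 = 14.60 µg/L.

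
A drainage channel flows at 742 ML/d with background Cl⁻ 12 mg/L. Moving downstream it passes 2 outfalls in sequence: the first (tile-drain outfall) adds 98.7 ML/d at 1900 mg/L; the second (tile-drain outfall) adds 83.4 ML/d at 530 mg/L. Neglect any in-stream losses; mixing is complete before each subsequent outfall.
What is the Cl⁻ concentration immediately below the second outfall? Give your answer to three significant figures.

260 mg/L

After outfall 1: Q = 742.0 + 98.70 = 840.7 ML/d; C = (742.0·12.00 + 98.70·1900)/840.7 = 233.7 mg/L.
After outfall 2: Q = 840.7 + 83.40 = 924.1 ML/d; C = (840.7·233.7 + 83.40·530.0)/924.1 = 260.4 mg/L.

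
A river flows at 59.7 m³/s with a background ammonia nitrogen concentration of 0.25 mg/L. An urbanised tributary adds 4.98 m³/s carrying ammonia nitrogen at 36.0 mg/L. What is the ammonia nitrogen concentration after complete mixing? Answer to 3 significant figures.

3.00 mg/L

Mass balance: C = (59.70·0.2500 + 4.980·36.00) / 64.68 = 194.2/64.68 = 3.003 mg/L.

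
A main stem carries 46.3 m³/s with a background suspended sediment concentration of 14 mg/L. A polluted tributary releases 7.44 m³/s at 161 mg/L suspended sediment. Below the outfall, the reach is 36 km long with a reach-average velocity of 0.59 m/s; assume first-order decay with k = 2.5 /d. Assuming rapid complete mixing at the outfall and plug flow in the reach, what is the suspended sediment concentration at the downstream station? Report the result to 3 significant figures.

After mixing, C = (46.30·14.00 + 7.440·161.0) / 53.74 = 1846/53.74 = 34.35 mg/L.
Travel time t = 36·1000 / 0.59 = 61020 s = 16.95 h.
After decay, C = 34.35 × e^(−kt) = 34.35 × 0.1711 = 5.877 mg/L.

5.88 mg/L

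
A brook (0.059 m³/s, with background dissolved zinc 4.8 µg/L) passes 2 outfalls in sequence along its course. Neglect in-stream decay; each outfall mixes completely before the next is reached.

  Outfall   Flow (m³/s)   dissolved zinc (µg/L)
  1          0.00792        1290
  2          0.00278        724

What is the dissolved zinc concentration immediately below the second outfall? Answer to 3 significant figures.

180 µg/L

After outfall 1: Q = 0.05900 + 0.007920 = 0.06692 m³/s; C = (0.05900·4.800 + 0.007920·1290)/0.06692 = 156.9 µg/L.
After outfall 2: Q = 0.06692 + 0.002780 = 0.06970 m³/s; C = (0.06692·156.9 + 0.002780·724.0)/0.06970 = 179.5 µg/L.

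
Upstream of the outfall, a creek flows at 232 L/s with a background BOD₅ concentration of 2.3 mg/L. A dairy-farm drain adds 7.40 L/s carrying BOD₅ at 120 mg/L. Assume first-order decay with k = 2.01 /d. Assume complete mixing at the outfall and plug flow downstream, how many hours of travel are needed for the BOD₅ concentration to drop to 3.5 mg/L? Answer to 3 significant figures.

6.31 h

Mixed concentration C = ΣQC/ΣQ = (232.0·2.300 + 7.400·120.0) / 239.4 = 1422/239.4 = 5.938 mg/L.
5.938·exp(−k·t) = 3.5 → t = ln(5.938/3.5)/k = 22720 s = 6.312 h.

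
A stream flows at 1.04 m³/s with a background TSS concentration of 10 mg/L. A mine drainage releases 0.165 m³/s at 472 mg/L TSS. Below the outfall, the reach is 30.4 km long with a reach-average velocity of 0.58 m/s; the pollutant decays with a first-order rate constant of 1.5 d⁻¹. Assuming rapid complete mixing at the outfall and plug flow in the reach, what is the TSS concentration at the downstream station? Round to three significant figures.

Flow-weighted average: C = (1.040·10.00 + 0.1650·472.0) / 1.205 = 88.28/1.205 = 73.26 mg/L.
Travel time t = 30.4·1000 / 0.58 = 52410 s = 14.56 h.
After decay, C = 73.26 × e^(−kt) = 73.26 × 0.4025 = 29.49 mg/L.

29.5 mg/L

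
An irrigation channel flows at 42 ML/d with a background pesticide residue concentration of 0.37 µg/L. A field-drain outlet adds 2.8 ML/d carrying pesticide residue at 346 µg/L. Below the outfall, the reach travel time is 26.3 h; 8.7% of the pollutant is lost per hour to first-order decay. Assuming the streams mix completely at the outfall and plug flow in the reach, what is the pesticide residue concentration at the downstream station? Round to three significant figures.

Mass balance: C = (42.00·0.3700 + 2.800·346.0) / 44.80 = 984.3/44.80 = 21.97 µg/L.
8.7%/h lost → k = −ln(1 − 0.087) = 0.09102 h⁻¹.
First-order decay: C = 21.97·exp(−k·t) = 21.97·0.09128 = 2.006 µg/L.

2.01 µg/L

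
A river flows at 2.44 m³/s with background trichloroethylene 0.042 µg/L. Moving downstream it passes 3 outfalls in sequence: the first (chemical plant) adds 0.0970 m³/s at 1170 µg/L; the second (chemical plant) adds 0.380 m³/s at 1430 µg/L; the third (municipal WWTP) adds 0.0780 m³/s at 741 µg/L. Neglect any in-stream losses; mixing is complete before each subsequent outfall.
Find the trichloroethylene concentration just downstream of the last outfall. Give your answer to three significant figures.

239 µg/L

After outfall 1: Q = 2.440 + 0.09700 = 2.537 m³/s; C = (2.440·0.04200 + 0.09700·1170)/2.537 = 44.77 µg/L.
After outfall 2: Q = 2.537 + 0.3800 = 2.917 m³/s; C = (2.537·44.77 + 0.3800·1430)/2.917 = 225.2 µg/L.
After outfall 3: Q = 2.917 + 0.07800 = 2.995 m³/s; C = (2.917·225.2 + 0.07800·741.0)/2.995 = 238.7 µg/L.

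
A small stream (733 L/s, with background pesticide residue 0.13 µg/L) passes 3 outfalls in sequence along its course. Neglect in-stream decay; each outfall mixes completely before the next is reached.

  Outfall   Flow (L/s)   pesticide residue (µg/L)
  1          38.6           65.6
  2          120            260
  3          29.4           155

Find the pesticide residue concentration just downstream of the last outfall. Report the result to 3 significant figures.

After outfall 1: Q = 733.0 + 38.60 = 771.6 L/s; C = (733.0·0.1300 + 38.60·65.60)/771.6 = 3.405 µg/L.
After outfall 2: Q = 771.6 + 120.0 = 891.6 L/s; C = (771.6·3.405 + 120.0·260.0)/891.6 = 37.94 µg/L.
After outfall 3: Q = 891.6 + 29.40 = 921.0 L/s; C = (891.6·37.94 + 29.40·155.0)/921.0 = 41.68 µg/L.

41.7 µg/L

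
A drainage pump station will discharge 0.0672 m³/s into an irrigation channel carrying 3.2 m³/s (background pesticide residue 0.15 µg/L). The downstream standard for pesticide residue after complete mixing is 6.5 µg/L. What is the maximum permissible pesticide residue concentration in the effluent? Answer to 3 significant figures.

309 µg/L

At the limit, (Qr·Cr + Qe·Cₑ)/(Qr + Qe) = 6.5:
Cₑ = (3.267·6.5 − 3.200·0.1500) / 0.06720 = 308.9 µg/L.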